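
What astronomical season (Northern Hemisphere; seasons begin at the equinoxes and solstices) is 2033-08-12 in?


Date: August 12
Astronomical Summer (approx.; exact equinox/solstice day varies by year): June 21 to September 21
August 12 falls within the Summer window

Summer


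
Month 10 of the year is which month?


Month 10 of 12

October


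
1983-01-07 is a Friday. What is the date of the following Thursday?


Current: Friday
Target: Thursday
Days ahead: 6

Next Thursday: 1983-01-13


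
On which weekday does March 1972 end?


March 1972 has 31 days
Anchor: Jan 1, 1972. With p = 1972 - 1 = 1971: (p + p//4 - p//100 + p//400) mod 7 = (1971 + 492 - 19 + 4) mod 7 = 2448 mod 7 = 5 -> Saturday (Mon=0 ... Sun=6)
Days before March (Jan-Feb): 60; March 1 index = (5 + 60) mod 7 = 2 -> Wednesday
Last day offset: 31 - 1 = 30 days
Weekday index = (2 + 30) mod 7 = 4

Friday, March 31


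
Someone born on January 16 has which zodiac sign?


Date: January 16
Conventional tropical zodiac dates: Capricorn from December 22 onward; Aquarius starts January 20
January 16 falls within the Capricorn range

Capricorn


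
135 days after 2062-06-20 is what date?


Start: 2062-06-20, add 135 days
June 2062 has 30 days: 30 - 20 = 10 days to June 30 -> 125 left
July 2062 has 31 days -> 94 left
August 2062 has 31 days -> 63 left
September 2062 has 30 days -> 33 left
October 2062 has 31 days -> 2 left
November 2062: 2 <= 30 -> lands on November 2

Result: 2062-11-02


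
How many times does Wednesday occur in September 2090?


September 2090 has 30 days
Anchor: Jan 1, 2090. With p = 2090 - 1 = 2089: (p + p//4 - p//100 + p//400) mod 7 = (2089 + 522 - 20 + 5) mod 7 = 2596 mod 7 = 6 -> Sunday (Mon=0 ... Sun=6)
Days before September (Jan-Aug): 243; September 1 index = (6 + 243) mod 7 = 4 -> Friday
First Wednesday is September 6
Wednesdays: 6, 13, 20, 27

4 Wednesdays


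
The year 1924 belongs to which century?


Century = (year - 1) // 100 + 1
= (1924 - 1) // 100 + 1
= 1923 // 100 + 1
= 19 + 1

20th century


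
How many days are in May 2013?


May 2013

31 days


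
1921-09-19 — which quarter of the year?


Month: September (month 9)
Q1: Jan-Mar, Q2: Apr-Jun, Q3: Jul-Sep, Q4: Oct-Dec

Q3


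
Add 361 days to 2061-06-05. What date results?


Start: 2061-06-05, add 361 days
June 2061 has 30 days: 30 - 5 = 25 days to June 30 -> 336 left
July 2061 has 31 days -> 305 left
August 2061 has 31 days -> 274 left
September 2061 has 30 days -> 244 left
October 2061 has 31 days -> 213 left
November 2061 has 30 days -> 183 left
December 2061 has 31 days -> 152 left
January 2062 has 31 days -> 121 left
February 2062 has 28 days -> 93 left
March 2062 has 31 days -> 62 left
April 2062 has 30 days -> 32 left
May 2062 has 31 days -> 1 left
June 2062: 1 <= 30 -> lands on June 1

Result: 2062-06-01


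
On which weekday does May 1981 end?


May 1981 has 31 days
Anchor: Jan 1, 1981. With p = 1981 - 1 = 1980: (p + p//4 - p//100 + p//400) mod 7 = (1980 + 495 - 19 + 4) mod 7 = 2460 mod 7 = 3 -> Thursday (Mon=0 ... Sun=6)
Days before May (Jan-Apr): 120; May 1 index = (3 + 120) mod 7 = 4 -> Friday
Last day offset: 31 - 1 = 30 days
Weekday index = (4 + 30) mod 7 = 6

Sunday, May 31


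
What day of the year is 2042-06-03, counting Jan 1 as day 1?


Date: June 3, 2042
Days in months 1 through 5: 151
Plus 3 days in June

Day of year: 154


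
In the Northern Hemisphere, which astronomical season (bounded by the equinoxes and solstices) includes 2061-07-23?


Date: July 23
Astronomical Summer (approx.; exact equinox/solstice day varies by year): June 21 to September 21
July 23 falls within the Summer window

Summer


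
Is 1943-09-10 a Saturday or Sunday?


Anchor: Jan 1, 1943. With p = 1943 - 1 = 1942: (p + p//4 - p//100 + p//400) mod 7 = (1942 + 485 - 19 + 4) mod 7 = 2412 mod 7 = 4 -> Friday (Mon=0 ... Sun=6)
Day of year: 253; offset = 252
Weekday index = (4 + 252) mod 7 = 4 -> Friday
Weekend days: Saturday, Sunday

No


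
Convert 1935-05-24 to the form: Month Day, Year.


ISO 1935-05-24 parses as year=1935, month=05, day=24
Month 5 -> May

May 24, 1935


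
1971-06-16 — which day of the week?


Date: June 16, 1971
Anchor: Jan 1, 1971. With p = 1971 - 1 = 1970: (p + p//4 - p//100 + p//400) mod 7 = (1970 + 492 - 19 + 4) mod 7 = 2447 mod 7 = 4 -> Friday (Mon=0 ... Sun=6)
Days before June (Jan-May): 151; offset = 151 + 16 - 1 = 166
Weekday index = (4 + 166) mod 7 = 2

Day of the week: Wednesday


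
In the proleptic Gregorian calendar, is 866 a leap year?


Gregorian leap year rule: divisible by 4, but not by 100, unless also by 400.
866 is not divisible by 4 -> not a leap year

No


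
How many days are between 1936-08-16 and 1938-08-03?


From 1936-08-16 to 1938-08-03
1936-08-16: days before August = 31 + 29 + 31 + 30 + 31 + 30 + 31 = 213 (1936 is a leap year); day of year = 213 + 16 = 229
1938-08-03: days before August = 31 + 28 + 31 + 30 + 31 + 30 + 31 = 212 (1938 is not a leap year); day of year = 212 + 3 = 215
Rest of 1936: 366 - 229 = 137
Full years 1937 (365): 365
Total = 137 + 365 + 215 = 717

717 days


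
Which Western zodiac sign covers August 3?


Date: August 3
Conventional tropical zodiac dates: Leo from July 23 onward; Virgo starts August 23
August 3 falls within the Leo range

Leo


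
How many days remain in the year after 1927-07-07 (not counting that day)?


Day of year: 188 of 365
Remaining = 365 - 188

177 days


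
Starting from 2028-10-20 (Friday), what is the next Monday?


Current: Friday
Target: Monday
Days ahead: 3

Next Monday: 2028-10-23


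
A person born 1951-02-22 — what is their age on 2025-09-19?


Birth: 1951-02-22
Reference: 2025-09-19
Year difference: 2025 - 1951 = 74

74 years old


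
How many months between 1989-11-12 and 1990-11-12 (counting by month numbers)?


From November 1989 to November 1990
1 year * 12 = 12 months = 12

12 months


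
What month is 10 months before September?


September is month 9
9 - 10 = -1; wrap: -1 + 12 = 11

November


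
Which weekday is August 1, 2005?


Target: August 1, 2005
Anchor: Jan 1, 2005. With p = 2005 - 1 = 2004: (p + p//4 - p//100 + p//400) mod 7 = (2004 + 501 - 20 + 5) mod 7 = 2490 mod 7 = 5 -> Saturday (Mon=0 ... Sun=6)
Days before August (Jan-Jul): 212 days
Weekday index = (5 + 212) mod 7 = 0

Monday


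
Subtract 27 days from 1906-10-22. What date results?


Start: 1906-10-22, subtract 27 days
Back 22 days from October 22 reaches September 30, 1906 -> 5 left
September 1906: 30 - 5 = 25 -> lands on September 25

Result: 1906-09-25


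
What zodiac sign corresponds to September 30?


Date: September 30
Conventional tropical zodiac dates: Libra from September 23 onward; Scorpio starts October 23
September 30 falls within the Libra range

Libra


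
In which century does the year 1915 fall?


Century = (year - 1) // 100 + 1
= (1915 - 1) // 100 + 1
= 1914 // 100 + 1
= 19 + 1

20th century


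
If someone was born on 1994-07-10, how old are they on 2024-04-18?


Birth: 1994-07-10
Reference: 2024-04-18
Year difference: 2024 - 1994 = 30
Birthday not yet reached in 2024, subtract 1

29 years old


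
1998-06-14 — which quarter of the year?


Month: June (month 6)
Q1: Jan-Mar, Q2: Apr-Jun, Q3: Jul-Sep, Q4: Oct-Dec

Q2


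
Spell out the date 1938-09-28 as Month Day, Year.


ISO 1938-09-28 parses as year=1938, month=09, day=28
Month 9 -> September

September 28, 1938


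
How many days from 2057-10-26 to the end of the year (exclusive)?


Day of year: 299 of 365
Remaining = 365 - 299

66 days


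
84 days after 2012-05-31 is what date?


Start: 2012-05-31, add 84 days
May 31 is the last day of May 2012 -> 84 left
June 2012 has 30 days -> 54 left
July 2012 has 31 days -> 23 left
August 2012: 23 <= 31 -> lands on August 23

Result: 2012-08-23


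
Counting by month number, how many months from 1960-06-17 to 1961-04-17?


From June 1960 to April 1961
1 year * 12 = 12 months, minus 2 months = 10

10 months


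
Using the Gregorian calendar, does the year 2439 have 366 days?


Gregorian leap year rule: divisible by 4, but not by 100, unless also by 400.
2439 is not divisible by 4 -> not a leap year

No


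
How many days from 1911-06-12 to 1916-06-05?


From 1911-06-12 to 1916-06-05
1911-06-12: days before June = 31 + 28 + 31 + 30 + 31 = 151 (1911 is not a leap year); day of year = 151 + 12 = 163
1916-06-05: days before June = 31 + 29 + 31 + 30 + 31 = 152 (1916 is a leap year); day of year = 152 + 5 = 157
Rest of 1911: 365 - 163 = 202
Full years 1912 (366), 1913 (365), 1914 (365), 1915 (365): 1461
Total = 202 + 1461 + 157 = 1820

1820 days


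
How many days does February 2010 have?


February 2010 (leap year: no)

28 days


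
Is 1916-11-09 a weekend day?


Anchor: Jan 1, 1916. With p = 1916 - 1 = 1915: (p + p//4 - p//100 + p//400) mod 7 = (1915 + 478 - 19 + 4) mod 7 = 2378 mod 7 = 5 -> Saturday (Mon=0 ... Sun=6)
Day of year: 314; offset = 313
Weekday index = (5 + 313) mod 7 = 3 -> Thursday
Weekend days: Saturday, Sunday

No


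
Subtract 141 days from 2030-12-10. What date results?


Start: 2030-12-10, subtract 141 days
Back 10 days from December 10 reaches November 30, 2030 -> 131 left
November 2030 has 30 days -> back to October 31, 2030 -> 101 left
October 2030 has 31 days -> back to September 30, 2030 -> 70 left
September 2030 has 30 days -> back to August 31, 2030 -> 40 left
August 2030 has 31 days -> back to July 31, 2030 -> 9 left
July 2030: 31 - 9 = 22 -> lands on July 22

Result: 2030-07-22


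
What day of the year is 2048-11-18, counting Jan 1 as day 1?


Date: November 18, 2048
Days in months 1 through 10: 305
Plus 18 days in November

Day of year: 323


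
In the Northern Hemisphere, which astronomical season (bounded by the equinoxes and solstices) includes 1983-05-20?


Date: May 20
Astronomical Spring (approx.; exact equinox/solstice day varies by year): March 20 to June 20
May 20 falls within the Spring window

Spring


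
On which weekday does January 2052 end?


January 2052 has 31 days
Anchor: Jan 1, 2052. With p = 2052 - 1 = 2051: (p + p//4 - p//100 + p//400) mod 7 = (2051 + 512 - 20 + 5) mod 7 = 2548 mod 7 = 0 -> Monday (Mon=0 ... Sun=6)
January 1 is the anchor itself -> Monday
Last day offset: 31 - 1 = 30 days
Weekday index = (0 + 30) mod 7 = 2

Wednesday, January 31


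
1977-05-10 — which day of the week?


Date: May 10, 1977
Anchor: Jan 1, 1977. With p = 1977 - 1 = 1976: (p + p//4 - p//100 + p//400) mod 7 = (1976 + 494 - 19 + 4) mod 7 = 2455 mod 7 = 5 -> Saturday (Mon=0 ... Sun=6)
Days before May (Jan-Apr): 120; offset = 120 + 10 - 1 = 129
Weekday index = (5 + 129) mod 7 = 1

Day of the week: Tuesday


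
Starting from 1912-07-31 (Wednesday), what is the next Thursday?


Current: Wednesday
Target: Thursday
Days ahead: 1

Next Thursday: 1912-08-01


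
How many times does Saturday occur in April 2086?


April 2086 has 30 days
Anchor: Jan 1, 2086. With p = 2086 - 1 = 2085: (p + p//4 - p//100 + p//400) mod 7 = (2085 + 521 - 20 + 5) mod 7 = 2591 mod 7 = 1 -> Tuesday (Mon=0 ... Sun=6)
Days before April (Jan-Mar): 90; April 1 index = (1 + 90) mod 7 = 0 -> Monday
First Saturday is April 6
Saturdays: 6, 13, 20, 27

4 Saturdays


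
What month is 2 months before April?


April is month 4
4 - 2 = 2

February


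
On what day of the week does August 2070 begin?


Target: August 1, 2070
Anchor: Jan 1, 2070. With p = 2070 - 1 = 2069: (p + p//4 - p//100 + p//400) mod 7 = (2069 + 517 - 20 + 5) mod 7 = 2571 mod 7 = 2 -> Wednesday (Mon=0 ... Sun=6)
Days before August (Jan-Jul): 212 days
Weekday index = (2 + 212) mod 7 = 4

Friday


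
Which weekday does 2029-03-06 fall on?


Date: March 6, 2029
Anchor: Jan 1, 2029. With p = 2029 - 1 = 2028: (p + p//4 - p//100 + p//400) mod 7 = (2028 + 507 - 20 + 5) mod 7 = 2520 mod 7 = 0 -> Monday (Mon=0 ... Sun=6)
Days before March (Jan-Feb): 59; offset = 59 + 6 - 1 = 64
Weekday index = (0 + 64) mod 7 = 1

Day of the week: Tuesday


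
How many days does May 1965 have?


May 1965

31 days


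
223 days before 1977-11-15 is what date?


Start: 1977-11-15, subtract 223 days
Back 15 days from November 15 reaches October 31, 1977 -> 208 left
October 1977 has 31 days -> back to September 30, 1977 -> 177 left
September 1977 has 30 days -> back to August 31, 1977 -> 147 left
August 1977 has 31 days -> back to July 31, 1977 -> 116 left
July 1977 has 31 days -> back to June 30, 1977 -> 85 left
June 1977 has 30 days -> back to May 31, 1977 -> 55 left
May 1977 has 31 days -> back to April 30, 1977 -> 24 left
April 1977: 30 - 24 = 6 -> lands on April 6

Result: 1977-04-06


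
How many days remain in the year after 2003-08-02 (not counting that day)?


Day of year: 214 of 365
Remaining = 365 - 214

151 days


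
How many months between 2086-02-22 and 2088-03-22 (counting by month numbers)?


From February 2086 to March 2088
2 years * 12 = 24 months, plus 1 month = 25

25 months


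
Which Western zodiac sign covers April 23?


Date: April 23
Conventional tropical zodiac dates: Taurus from April 20 onward; Gemini starts May 21
April 23 falls within the Taurus range

Taurus


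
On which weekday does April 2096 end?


April 2096 has 30 days
Anchor: Jan 1, 2096. With p = 2096 - 1 = 2095: (p + p//4 - p//100 + p//400) mod 7 = (2095 + 523 - 20 + 5) mod 7 = 2603 mod 7 = 6 -> Sunday (Mon=0 ... Sun=6)
Days before April (Jan-Mar): 91; April 1 index = (6 + 91) mod 7 = 6 -> Sunday
Last day offset: 30 - 1 = 29 days
Weekday index = (6 + 29) mod 7 = 0

Monday, April 30


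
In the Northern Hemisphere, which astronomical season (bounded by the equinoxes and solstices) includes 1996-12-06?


Date: December 6
Astronomical Autumn (approx.; exact equinox/solstice day varies by year): September 22 to December 20
December 6 falls within the Autumn window

Autumn


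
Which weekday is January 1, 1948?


Target: January 1, 1948
Anchor: Jan 1, 1948. With p = 1948 - 1 = 1947: (p + p//4 - p//100 + p//400) mod 7 = (1947 + 486 - 19 + 4) mod 7 = 2418 mod 7 = 3 -> Thursday (Mon=0 ... Sun=6)
Offset from anchor: 0 days
Weekday index = (3 + 0) mod 7 = 3

Thursday


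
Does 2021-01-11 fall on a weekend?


Anchor: Jan 1, 2021. With p = 2021 - 1 = 2020: (p + p//4 - p//100 + p//400) mod 7 = (2020 + 505 - 20 + 5) mod 7 = 2510 mod 7 = 4 -> Friday (Mon=0 ... Sun=6)
Day of year: 11; offset = 10
Weekday index = (4 + 10) mod 7 = 0 -> Monday
Weekend days: Saturday, Sunday

No


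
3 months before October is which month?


October is month 10
10 - 3 = 7

July


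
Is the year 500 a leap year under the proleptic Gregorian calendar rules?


Gregorian leap year rule: divisible by 4, but not by 100, unless also by 400.
500 is divisible by 100 but not 400 -> not a leap year

No


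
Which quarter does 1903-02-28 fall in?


Month: February (month 2)
Q1: Jan-Mar, Q2: Apr-Jun, Q3: Jul-Sep, Q4: Oct-Dec

Q1


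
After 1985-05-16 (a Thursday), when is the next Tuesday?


Current: Thursday
Target: Tuesday
Days ahead: 5

Next Tuesday: 1985-05-21


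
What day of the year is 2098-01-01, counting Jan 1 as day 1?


Date: January 1, 2098
No months before January
Plus 1 days in January

Day of year: 1


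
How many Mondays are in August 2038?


August 2038 has 31 days
Anchor: Jan 1, 2038. With p = 2038 - 1 = 2037: (p + p//4 - p//100 + p//400) mod 7 = (2037 + 509 - 20 + 5) mod 7 = 2531 mod 7 = 4 -> Friday (Mon=0 ... Sun=6)
Days before August (Jan-Jul): 212; August 1 index = (4 + 212) mod 7 = 6 -> Sunday
First Monday is August 2
Mondays: 2, 9, 16, 23, 30

5 Mondays


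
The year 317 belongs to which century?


Century = (year - 1) // 100 + 1
= (317 - 1) // 100 + 1
= 316 // 100 + 1
= 3 + 1

4th century


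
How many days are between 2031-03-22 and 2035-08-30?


From 2031-03-22 to 2035-08-30
2031-03-22: days before March = 31 + 28 = 59 (2031 is not a leap year); day of year = 59 + 22 = 81
2035-08-30: days before August = 31 + 28 + 31 + 30 + 31 + 30 + 31 = 212 (2035 is not a leap year); day of year = 212 + 30 = 242
Rest of 2031: 365 - 81 = 284
Full years 2032 (366), 2033 (365), 2034 (365): 1096
Total = 284 + 1096 + 242 = 1622

1622 days


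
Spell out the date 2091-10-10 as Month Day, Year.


ISO 2091-10-10 parses as year=2091, month=10, day=10
Month 10 -> October

October 10, 2091


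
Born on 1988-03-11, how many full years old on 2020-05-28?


Birth: 1988-03-11
Reference: 2020-05-28
Year difference: 2020 - 1988 = 32

32 years old


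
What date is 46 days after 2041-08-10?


Start: 2041-08-10, add 46 days
August 2041 has 31 days: 31 - 10 = 21 days to August 31 -> 25 left
September 2041: 25 <= 30 -> lands on September 25

Result: 2041-09-25


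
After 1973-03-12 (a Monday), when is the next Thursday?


Current: Monday
Target: Thursday
Days ahead: 3

Next Thursday: 1973-03-15


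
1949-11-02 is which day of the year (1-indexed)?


Date: November 2, 1949
Days in months 1 through 10: 304
Plus 2 days in November

Day of year: 306


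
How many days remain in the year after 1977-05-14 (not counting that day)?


Day of year: 134 of 365
Remaining = 365 - 134

231 days


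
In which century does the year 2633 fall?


Century = (year - 1) // 100 + 1
= (2633 - 1) // 100 + 1
= 2632 // 100 + 1
= 26 + 1

27th century


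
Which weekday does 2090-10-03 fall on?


Date: October 3, 2090
Anchor: Jan 1, 2090. With p = 2090 - 1 = 2089: (p + p//4 - p//100 + p//400) mod 7 = (2089 + 522 - 20 + 5) mod 7 = 2596 mod 7 = 6 -> Sunday (Mon=0 ... Sun=6)
Days before October (Jan-Sep): 273; offset = 273 + 3 - 1 = 275
Weekday index = (6 + 275) mod 7 = 1

Day of the week: Tuesday


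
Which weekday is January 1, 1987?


Target: January 1, 1987
Anchor: Jan 1, 1987. With p = 1987 - 1 = 1986: (p + p//4 - p//100 + p//400) mod 7 = (1986 + 496 - 19 + 4) mod 7 = 2467 mod 7 = 3 -> Thursday (Mon=0 ... Sun=6)
Offset from anchor: 0 days
Weekday index = (3 + 0) mod 7 = 3

Thursday


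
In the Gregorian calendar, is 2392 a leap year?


Gregorian leap year rule: divisible by 4, but not by 100, unless also by 400.
2392 is divisible by 4 but not 100 -> leap year

Yes


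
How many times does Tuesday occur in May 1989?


May 1989 has 31 days
Anchor: Jan 1, 1989. With p = 1989 - 1 = 1988: (p + p//4 - p//100 + p//400) mod 7 = (1988 + 497 - 19 + 4) mod 7 = 2470 mod 7 = 6 -> Sunday (Mon=0 ... Sun=6)
Days before May (Jan-Apr): 120; May 1 index = (6 + 120) mod 7 = 0 -> Monday
First Tuesday is May 2
Tuesdays: 2, 9, 16, 23, 30

5 Tuesdays


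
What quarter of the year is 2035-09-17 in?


Month: September (month 9)
Q1: Jan-Mar, Q2: Apr-Jun, Q3: Jul-Sep, Q4: Oct-Dec

Q3


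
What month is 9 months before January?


January is month 1
1 - 9 = -8; wrap: -8 + 12 = 4

April


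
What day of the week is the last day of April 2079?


April 2079 has 30 days
Anchor: Jan 1, 2079. With p = 2079 - 1 = 2078: (p + p//4 - p//100 + p//400) mod 7 = (2078 + 519 - 20 + 5) mod 7 = 2582 mod 7 = 6 -> Sunday (Mon=0 ... Sun=6)
Days before April (Jan-Mar): 90; April 1 index = (6 + 90) mod 7 = 5 -> Saturday
Last day offset: 30 - 1 = 29 days
Weekday index = (5 + 29) mod 7 = 6

Sunday, April 30


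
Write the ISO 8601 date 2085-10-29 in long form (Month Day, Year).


ISO 2085-10-29 parses as year=2085, month=10, day=29
Month 10 -> October

October 29, 2085


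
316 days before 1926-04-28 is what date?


Start: 1926-04-28, subtract 316 days
Back 28 days from April 28 reaches March 31, 1926 -> 288 left
March 1926 has 31 days -> back to February 28, 1926 -> 257 left
February 1926 has 28 days -> back to January 31, 1926 -> 229 left
January 1926 has 31 days -> back to December 31, 1925 -> 198 left
December 1925 has 31 days -> back to November 30, 1925 -> 167 left
November 1925 has 30 days -> back to October 31, 1925 -> 137 left
October 1925 has 31 days -> back to September 30, 1925 -> 106 left
September 1925 has 30 days -> back to August 31, 1925 -> 76 left
August 1925 has 31 days -> back to July 31, 1925 -> 45 left
July 1925 has 31 days -> back to June 30, 1925 -> 14 left
June 1925: 30 - 14 = 16 -> lands on June 16

Result: 1925-06-16


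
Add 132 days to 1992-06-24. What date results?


Start: 1992-06-24, add 132 days
June 1992 has 30 days: 30 - 24 = 6 days to June 30 -> 126 left
July 1992 has 31 days -> 95 left
August 1992 has 31 days -> 64 left
September 1992 has 30 days -> 34 left
October 1992 has 31 days -> 3 left
November 1992: 3 <= 30 -> lands on November 3

Result: 1992-11-03


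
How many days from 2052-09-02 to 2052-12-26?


From 2052-09-02 to 2052-12-26
2052-09-02: days before September = 31 + 29 + 31 + 30 + 31 + 30 + 31 + 31 = 244 (2052 is a leap year); day of year = 244 + 2 = 246
2052-12-26: days before December = 31 + 29 + 31 + 30 + 31 + 30 + 31 + 31 + 30 + 31 + 30 = 335 (2052 is a leap year); day of year = 335 + 26 = 361
Same year: 361 - 246 = 115

115 days


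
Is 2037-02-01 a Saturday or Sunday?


Anchor: Jan 1, 2037. With p = 2037 - 1 = 2036: (p + p//4 - p//100 + p//400) mod 7 = (2036 + 509 - 20 + 5) mod 7 = 2530 mod 7 = 3 -> Thursday (Mon=0 ... Sun=6)
Day of year: 32; offset = 31
Weekday index = (3 + 31) mod 7 = 6 -> Sunday
Weekend days: Saturday, Sunday

Yes


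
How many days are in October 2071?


October 2071

31 days


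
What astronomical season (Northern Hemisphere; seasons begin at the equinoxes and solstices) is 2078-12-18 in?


Date: December 18
Astronomical Autumn (approx.; exact equinox/solstice day varies by year): September 22 to December 20
December 18 falls within the Autumn window

Autumn


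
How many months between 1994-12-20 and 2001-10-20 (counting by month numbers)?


From December 1994 to October 2001
7 years * 12 = 84 months, minus 2 months = 82

82 months


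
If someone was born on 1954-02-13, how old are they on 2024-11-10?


Birth: 1954-02-13
Reference: 2024-11-10
Year difference: 2024 - 1954 = 70

70 years old


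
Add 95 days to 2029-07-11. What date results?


Start: 2029-07-11, add 95 days
July 2029 has 31 days: 31 - 11 = 20 days to July 31 -> 75 left
August 2029 has 31 days -> 44 left
September 2029 has 30 days -> 14 left
October 2029: 14 <= 31 -> lands on October 14

Result: 2029-10-14


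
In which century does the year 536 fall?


Century = (year - 1) // 100 + 1
= (536 - 1) // 100 + 1
= 535 // 100 + 1
= 5 + 1

6th century


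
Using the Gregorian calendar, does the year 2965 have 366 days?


Gregorian leap year rule: divisible by 4, but not by 100, unless also by 400.
2965 is not divisible by 4 -> not a leap year

No


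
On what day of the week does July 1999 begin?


Target: July 1, 1999
Anchor: Jan 1, 1999. With p = 1999 - 1 = 1998: (p + p//4 - p//100 + p//400) mod 7 = (1998 + 499 - 19 + 4) mod 7 = 2482 mod 7 = 4 -> Friday (Mon=0 ... Sun=6)
Days before July (Jan-Jun): 181 days
Weekday index = (4 + 181) mod 7 = 3

Thursday


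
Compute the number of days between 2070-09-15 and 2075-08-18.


From 2070-09-15 to 2075-08-18
2070-09-15: days before September = 31 + 28 + 31 + 30 + 31 + 30 + 31 + 31 = 243 (2070 is not a leap year); day of year = 243 + 15 = 258
2075-08-18: days before August = 31 + 28 + 31 + 30 + 31 + 30 + 31 = 212 (2075 is not a leap year); day of year = 212 + 18 = 230
Rest of 2070: 365 - 258 = 107
Full years 2071 (365), 2072 (366), 2073 (365), 2074 (365): 1461
Total = 107 + 1461 + 230 = 1798

1798 days


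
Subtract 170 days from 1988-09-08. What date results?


Start: 1988-09-08, subtract 170 days
Back 8 days from September 8 reaches August 31, 1988 -> 162 left
August 1988 has 31 days -> back to July 31, 1988 -> 131 left
July 1988 has 31 days -> back to June 30, 1988 -> 100 left
June 1988 has 30 days -> back to May 31, 1988 -> 70 left
May 1988 has 31 days -> back to April 30, 1988 -> 39 left
April 1988 has 30 days -> back to March 31, 1988 -> 9 left
March 1988: 31 - 9 = 22 -> lands on March 22

Result: 1988-03-22


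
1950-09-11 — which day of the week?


Date: September 11, 1950
Anchor: Jan 1, 1950. With p = 1950 - 1 = 1949: (p + p//4 - p//100 + p//400) mod 7 = (1949 + 487 - 19 + 4) mod 7 = 2421 mod 7 = 6 -> Sunday (Mon=0 ... Sun=6)
Days before September (Jan-Aug): 243; offset = 243 + 11 - 1 = 253
Weekday index = (6 + 253) mod 7 = 0

Day of the week: Monday


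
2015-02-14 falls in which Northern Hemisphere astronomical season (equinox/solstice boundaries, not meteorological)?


Date: February 14
Astronomical Winter (approx.; exact equinox/solstice day varies by year): December 21 to March 19
February 14 falls within the Winter window

Winter


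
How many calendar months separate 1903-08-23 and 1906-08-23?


From August 1903 to August 1906
3 years * 12 = 36 months = 36

36 months


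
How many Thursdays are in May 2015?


May 2015 has 31 days
Anchor: Jan 1, 2015. With p = 2015 - 1 = 2014: (p + p//4 - p//100 + p//400) mod 7 = (2014 + 503 - 20 + 5) mod 7 = 2502 mod 7 = 3 -> Thursday (Mon=0 ... Sun=6)
Days before May (Jan-Apr): 120; May 1 index = (3 + 120) mod 7 = 4 -> Friday
First Thursday is May 7
Thursdays: 7, 14, 21, 28

4 Thursdays


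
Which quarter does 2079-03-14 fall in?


Month: March (month 3)
Q1: Jan-Mar, Q2: Apr-Jun, Q3: Jul-Sep, Q4: Oct-Dec

Q1


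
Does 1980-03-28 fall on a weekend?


Anchor: Jan 1, 1980. With p = 1980 - 1 = 1979: (p + p//4 - p//100 + p//400) mod 7 = (1979 + 494 - 19 + 4) mod 7 = 2458 mod 7 = 1 -> Tuesday (Mon=0 ... Sun=6)
Day of year: 88; offset = 87
Weekday index = (1 + 87) mod 7 = 4 -> Friday
Weekend days: Saturday, Sunday

No


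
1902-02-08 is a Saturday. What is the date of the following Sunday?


Current: Saturday
Target: Sunday
Days ahead: 1

Next Sunday: 1902-02-09


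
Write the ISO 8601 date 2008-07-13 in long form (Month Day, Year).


ISO 2008-07-13 parses as year=2008, month=07, day=13
Month 7 -> July

July 13, 2008


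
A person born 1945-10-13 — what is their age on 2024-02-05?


Birth: 1945-10-13
Reference: 2024-02-05
Year difference: 2024 - 1945 = 79
Birthday not yet reached in 2024, subtract 1

78 years old


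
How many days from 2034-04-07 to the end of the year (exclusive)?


Day of year: 97 of 365
Remaining = 365 - 97

268 days


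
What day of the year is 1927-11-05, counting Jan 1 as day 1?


Date: November 5, 1927
Days in months 1 through 10: 304
Plus 5 days in November

Day of year: 309


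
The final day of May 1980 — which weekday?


May 1980 has 31 days
Anchor: Jan 1, 1980. With p = 1980 - 1 = 1979: (p + p//4 - p//100 + p//400) mod 7 = (1979 + 494 - 19 + 4) mod 7 = 2458 mod 7 = 1 -> Tuesday (Mon=0 ... Sun=6)
Days before May (Jan-Apr): 121; May 1 index = (1 + 121) mod 7 = 3 -> Thursday
Last day offset: 31 - 1 = 30 days
Weekday index = (3 + 30) mod 7 = 5

Saturday, May 31


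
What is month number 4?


Month 4 of 12

April


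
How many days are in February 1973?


February 1973 (leap year: no)

28 days


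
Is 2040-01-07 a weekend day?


Anchor: Jan 1, 2040. With p = 2040 - 1 = 2039: (p + p//4 - p//100 + p//400) mod 7 = (2039 + 509 - 20 + 5) mod 7 = 2533 mod 7 = 6 -> Sunday (Mon=0 ... Sun=6)
Day of year: 7; offset = 6
Weekday index = (6 + 6) mod 7 = 5 -> Saturday
Weekend days: Saturday, Sunday

Yes


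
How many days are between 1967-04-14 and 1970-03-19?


From 1967-04-14 to 1970-03-19
1967-04-14: days before April = 31 + 28 + 31 = 90 (1967 is not a leap year); day of year = 90 + 14 = 104
1970-03-19: days before March = 31 + 28 = 59 (1970 is not a leap year); day of year = 59 + 19 = 78
Rest of 1967: 365 - 104 = 261
Full years 1968 (366), 1969 (365): 731
Total = 261 + 731 + 78 = 1070

1070 days


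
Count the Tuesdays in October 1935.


October 1935 has 31 days
Anchor: Jan 1, 1935. With p = 1935 - 1 = 1934: (p + p//4 - p//100 + p//400) mod 7 = (1934 + 483 - 19 + 4) mod 7 = 2402 mod 7 = 1 -> Tuesday (Mon=0 ... Sun=6)
Days before October (Jan-Sep): 273; October 1 index = (1 + 273) mod 7 = 1 -> Tuesday
First Tuesday is October 1
Tuesdays: 1, 8, 15, 22, 29

5 Tuesdays


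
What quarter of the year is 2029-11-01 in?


Month: November (month 11)
Q1: Jan-Mar, Q2: Apr-Jun, Q3: Jul-Sep, Q4: Oct-Dec

Q4


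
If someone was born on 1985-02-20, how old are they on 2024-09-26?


Birth: 1985-02-20
Reference: 2024-09-26
Year difference: 2024 - 1985 = 39

39 years old


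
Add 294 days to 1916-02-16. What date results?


Start: 1916-02-16, add 294 days
February 1916 has 29 days: 29 - 16 = 13 days to February 29 -> 281 left
March 1916 has 31 days -> 250 left
April 1916 has 30 days -> 220 left
May 1916 has 31 days -> 189 left
June 1916 has 30 days -> 159 left
July 1916 has 31 days -> 128 left
August 1916 has 31 days -> 97 left
September 1916 has 30 days -> 67 left
October 1916 has 31 days -> 36 left
November 1916 has 30 days -> 6 left
December 1916: 6 <= 31 -> lands on December 6

Result: 1916-12-06


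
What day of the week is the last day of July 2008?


July 2008 has 31 days
Anchor: Jan 1, 2008. With p = 2008 - 1 = 2007: (p + p//4 - p//100 + p//400) mod 7 = (2007 + 501 - 20 + 5) mod 7 = 2493 mod 7 = 1 -> Tuesday (Mon=0 ... Sun=6)
Days before July (Jan-Jun): 182; July 1 index = (1 + 182) mod 7 = 1 -> Tuesday
Last day offset: 31 - 1 = 30 days
Weekday index = (1 + 30) mod 7 = 3

Thursday, July 31


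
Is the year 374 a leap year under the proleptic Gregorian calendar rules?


Gregorian leap year rule: divisible by 4, but not by 100, unless also by 400.
374 is not divisible by 4 -> not a leap year

No


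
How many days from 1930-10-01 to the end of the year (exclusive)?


Day of year: 274 of 365
Remaining = 365 - 274

91 days


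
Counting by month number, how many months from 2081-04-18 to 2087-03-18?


From April 2081 to March 2087
6 years * 12 = 72 months, minus 1 month = 71

71 months


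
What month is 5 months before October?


October is month 10
10 - 5 = 5

May


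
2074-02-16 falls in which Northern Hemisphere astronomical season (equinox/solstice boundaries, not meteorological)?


Date: February 16
Astronomical Winter (approx.; exact equinox/solstice day varies by year): December 21 to March 19
February 16 falls within the Winter window

Winter


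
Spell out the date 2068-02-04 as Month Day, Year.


ISO 2068-02-04 parses as year=2068, month=02, day=04
Month 2 -> February

February 4, 2068


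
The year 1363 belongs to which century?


Century = (year - 1) // 100 + 1
= (1363 - 1) // 100 + 1
= 1362 // 100 + 1
= 13 + 1

14th century


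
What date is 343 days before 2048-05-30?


Start: 2048-05-30, subtract 343 days
Back 30 days from May 30 reaches April 30, 2048 -> 313 left
April 2048 has 30 days -> back to March 31, 2048 -> 283 left
March 2048 has 31 days -> back to February 29, 2048 -> 252 left
February 2048 has 29 days -> back to January 31, 2048 -> 223 left
January 2048 has 31 days -> back to December 31, 2047 -> 192 left
December 2047 has 31 days -> back to November 30, 2047 -> 161 left
November 2047 has 30 days -> back to October 31, 2047 -> 131 left
October 2047 has 31 days -> back to September 30, 2047 -> 100 left
September 2047 has 30 days -> back to August 31, 2047 -> 70 left
August 2047 has 31 days -> back to July 31, 2047 -> 39 left
July 2047 has 31 days -> back to June 30, 2047 -> 8 left
June 2047: 30 - 8 = 22 -> lands on June 22

Result: 2047-06-22


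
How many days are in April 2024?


April 2024

30 days


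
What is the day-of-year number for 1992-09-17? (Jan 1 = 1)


Date: September 17, 1992
Days in months 1 through 8: 244
Plus 17 days in September

Day of year: 261


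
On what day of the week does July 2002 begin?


Target: July 1, 2002
Anchor: Jan 1, 2002. With p = 2002 - 1 = 2001: (p + p//4 - p//100 + p//400) mod 7 = (2001 + 500 - 20 + 5) mod 7 = 2486 mod 7 = 1 -> Tuesday (Mon=0 ... Sun=6)
Days before July (Jan-Jun): 181 days
Weekday index = (1 + 181) mod 7 = 0

Monday


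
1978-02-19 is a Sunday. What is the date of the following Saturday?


Current: Sunday
Target: Saturday
Days ahead: 6

Next Saturday: 1978-02-25


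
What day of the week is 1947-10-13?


Date: October 13, 1947
Anchor: Jan 1, 1947. With p = 1947 - 1 = 1946: (p + p//4 - p//100 + p//400) mod 7 = (1946 + 486 - 19 + 4) mod 7 = 2417 mod 7 = 2 -> Wednesday (Mon=0 ... Sun=6)
Days before October (Jan-Sep): 273; offset = 273 + 13 - 1 = 285
Weekday index = (2 + 285) mod 7 = 0

Day of the week: Monday


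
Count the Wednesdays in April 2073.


April 2073 has 30 days
Anchor: Jan 1, 2073. With p = 2073 - 1 = 2072: (p + p//4 - p//100 + p//400) mod 7 = (2072 + 518 - 20 + 5) mod 7 = 2575 mod 7 = 6 -> Sunday (Mon=0 ... Sun=6)
Days before April (Jan-Mar): 90; April 1 index = (6 + 90) mod 7 = 5 -> Saturday
First Wednesday is April 5
Wednesdays: 5, 12, 19, 26

4 Wednesdays


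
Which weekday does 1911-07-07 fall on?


Date: July 7, 1911
Anchor: Jan 1, 1911. With p = 1911 - 1 = 1910: (p + p//4 - p//100 + p//400) mod 7 = (1910 + 477 - 19 + 4) mod 7 = 2372 mod 7 = 6 -> Sunday (Mon=0 ... Sun=6)
Days before July (Jan-Jun): 181; offset = 181 + 7 - 1 = 187
Weekday index = (6 + 187) mod 7 = 4

Day of the week: Friday


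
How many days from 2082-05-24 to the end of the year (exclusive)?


Day of year: 144 of 365
Remaining = 365 - 144

221 days


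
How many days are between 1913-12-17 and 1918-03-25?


From 1913-12-17 to 1918-03-25
1913-12-17: days before December = 31 + 28 + 31 + 30 + 31 + 30 + 31 + 31 + 30 + 31 + 30 = 334 (1913 is not a leap year); day of year = 334 + 17 = 351
1918-03-25: days before March = 31 + 28 = 59 (1918 is not a leap year); day of year = 59 + 25 = 84
Rest of 1913: 365 - 351 = 14
Full years 1914 (365), 1915 (365), 1916 (366), 1917 (365): 1461
Total = 14 + 1461 + 84 = 1559

1559 days


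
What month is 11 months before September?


September is month 9
9 - 11 = -2; wrap: -2 + 12 = 10

October


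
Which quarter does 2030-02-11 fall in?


Month: February (month 2)
Q1: Jan-Mar, Q2: Apr-Jun, Q3: Jul-Sep, Q4: Oct-Dec

Q1


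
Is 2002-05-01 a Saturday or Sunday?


Anchor: Jan 1, 2002. With p = 2002 - 1 = 2001: (p + p//4 - p//100 + p//400) mod 7 = (2001 + 500 - 20 + 5) mod 7 = 2486 mod 7 = 1 -> Tuesday (Mon=0 ... Sun=6)
Day of year: 121; offset = 120
Weekday index = (1 + 120) mod 7 = 2 -> Wednesday
Weekend days: Saturday, Sunday

No


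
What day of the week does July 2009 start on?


Target: July 1, 2009
Anchor: Jan 1, 2009. With p = 2009 - 1 = 2008: (p + p//4 - p//100 + p//400) mod 7 = (2008 + 502 - 20 + 5) mod 7 = 2495 mod 7 = 3 -> Thursday (Mon=0 ... Sun=6)
Days before July (Jan-Jun): 181 days
Weekday index = (3 + 181) mod 7 = 2

Wednesday


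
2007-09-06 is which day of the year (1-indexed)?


Date: September 6, 2007
Days in months 1 through 8: 243
Plus 6 days in September

Day of year: 249


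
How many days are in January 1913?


January 1913

31 days


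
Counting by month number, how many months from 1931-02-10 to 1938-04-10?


From February 1931 to April 1938
7 years * 12 = 84 months, plus 2 months = 86

86 months


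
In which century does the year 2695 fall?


Century = (year - 1) // 100 + 1
= (2695 - 1) // 100 + 1
= 2694 // 100 + 1
= 26 + 1

27th century


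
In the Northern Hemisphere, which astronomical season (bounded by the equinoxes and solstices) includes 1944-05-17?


Date: May 17
Astronomical Spring (approx.; exact equinox/solstice day varies by year): March 20 to June 20
May 17 falls within the Spring window

Spring


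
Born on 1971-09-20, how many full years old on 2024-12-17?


Birth: 1971-09-20
Reference: 2024-12-17
Year difference: 2024 - 1971 = 53

53 years old


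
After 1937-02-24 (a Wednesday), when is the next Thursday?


Current: Wednesday
Target: Thursday
Days ahead: 1

Next Thursday: 1937-02-25


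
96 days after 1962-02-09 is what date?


Start: 1962-02-09, add 96 days
February 1962 has 28 days: 28 - 9 = 19 days to February 28 -> 77 left
March 1962 has 31 days -> 46 left
April 1962 has 30 days -> 16 left
May 1962: 16 <= 31 -> lands on May 16

Result: 1962-05-16


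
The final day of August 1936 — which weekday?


August 1936 has 31 days
Anchor: Jan 1, 1936. With p = 1936 - 1 = 1935: (p + p//4 - p//100 + p//400) mod 7 = (1935 + 483 - 19 + 4) mod 7 = 2403 mod 7 = 2 -> Wednesday (Mon=0 ... Sun=6)
Days before August (Jan-Jul): 213; August 1 index = (2 + 213) mod 7 = 5 -> Saturday
Last day offset: 31 - 1 = 30 days
Weekday index = (5 + 30) mod 7 = 0

Monday, August 31


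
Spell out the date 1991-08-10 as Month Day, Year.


ISO 1991-08-10 parses as year=1991, month=08, day=10
Month 8 -> August

August 10, 1991


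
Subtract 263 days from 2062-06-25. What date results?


Start: 2062-06-25, subtract 263 days
Back 25 days from June 25 reaches May 31, 2062 -> 238 left
May 2062 has 31 days -> back to April 30, 2062 -> 207 left
April 2062 has 30 days -> back to March 31, 2062 -> 177 left
March 2062 has 31 days -> back to February 28, 2062 -> 146 left
February 2062 has 28 days -> back to January 31, 2062 -> 118 left
January 2062 has 31 days -> back to December 31, 2061 -> 87 left
December 2061 has 31 days -> back to November 30, 2061 -> 56 left
November 2061 has 30 days -> back to October 31, 2061 -> 26 left
October 2061: 31 - 26 = 5 -> lands on October 5

Result: 2061-10-05


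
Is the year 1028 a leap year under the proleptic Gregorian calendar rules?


Gregorian leap year rule: divisible by 4, but not by 100, unless also by 400.
1028 is divisible by 4 but not 100 -> leap year

Yes


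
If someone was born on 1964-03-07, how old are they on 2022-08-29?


Birth: 1964-03-07
Reference: 2022-08-29
Year difference: 2022 - 1964 = 58

58 years old


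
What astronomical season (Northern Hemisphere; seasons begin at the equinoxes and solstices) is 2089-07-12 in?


Date: July 12
Astronomical Summer (approx.; exact equinox/solstice day varies by year): June 21 to September 21
July 12 falls within the Summer window

Summer


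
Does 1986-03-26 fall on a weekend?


Anchor: Jan 1, 1986. With p = 1986 - 1 = 1985: (p + p//4 - p//100 + p//400) mod 7 = (1985 + 496 - 19 + 4) mod 7 = 2466 mod 7 = 2 -> Wednesday (Mon=0 ... Sun=6)
Day of year: 85; offset = 84
Weekday index = (2 + 84) mod 7 = 2 -> Wednesday
Weekend days: Saturday, Sunday

No


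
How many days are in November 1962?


November 1962

30 days


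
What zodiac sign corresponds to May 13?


Date: May 13
Conventional tropical zodiac dates: Taurus from April 20 onward; Gemini starts May 21
May 13 falls within the Taurus range

Taurus


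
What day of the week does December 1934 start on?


Target: December 1, 1934
Anchor: Jan 1, 1934. With p = 1934 - 1 = 1933: (p + p//4 - p//100 + p//400) mod 7 = (1933 + 483 - 19 + 4) mod 7 = 2401 mod 7 = 0 -> Monday (Mon=0 ... Sun=6)
Days before December (Jan-Nov): 334 days
Weekday index = (0 + 334) mod 7 = 5

Saturday


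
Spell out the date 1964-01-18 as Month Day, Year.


ISO 1964-01-18 parses as year=1964, month=01, day=18
Month 1 -> January

January 18, 1964


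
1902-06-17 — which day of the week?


Date: June 17, 1902
Anchor: Jan 1, 1902. With p = 1902 - 1 = 1901: (p + p//4 - p//100 + p//400) mod 7 = (1901 + 475 - 19 + 4) mod 7 = 2361 mod 7 = 2 -> Wednesday (Mon=0 ... Sun=6)
Days before June (Jan-May): 151; offset = 151 + 17 - 1 = 167
Weekday index = (2 + 167) mod 7 = 1

Day of the week: Tuesday


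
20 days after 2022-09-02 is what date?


Start: 2022-09-02, add 20 days
September 2022 has 30 days; 2 + 20 = 22 stays within September

Result: 2022-09-22


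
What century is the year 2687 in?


Century = (year - 1) // 100 + 1
= (2687 - 1) // 100 + 1
= 2686 // 100 + 1
= 26 + 1

27th century
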